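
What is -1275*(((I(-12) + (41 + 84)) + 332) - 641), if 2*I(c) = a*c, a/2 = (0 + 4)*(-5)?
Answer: -71400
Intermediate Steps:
a = -40 (a = 2*((0 + 4)*(-5)) = 2*(4*(-5)) = 2*(-20) = -40)
I(c) = -20*c (I(c) = (-40*c)/2 = -20*c)
-1275*(((I(-12) + (41 + 84)) + 332) - 641) = -1275*(((-20*(-12) + (41 + 84)) + 332) - 641) = -1275*(((240 + 125) + 332) - 641) = -1275*((365 + 332) - 641) = -1275*(697 - 641) = -1275*56 = -71400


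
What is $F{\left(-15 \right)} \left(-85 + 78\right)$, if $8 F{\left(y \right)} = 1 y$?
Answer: $\frac{105}{8} \approx 13.125$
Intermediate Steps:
$F{\left(y \right)} = \frac{y}{8}$ ($F{\left(y \right)} = \frac{1 y}{8} = \frac{y}{8}$)
$F{\left(-15 \right)} \left(-85 + 78\right) = \frac{1}{8} \left(-15\right) \left(-85 + 78\right) = \left(- \frac{15}{8}\right) \left(-7\right) = \frac{105}{8}$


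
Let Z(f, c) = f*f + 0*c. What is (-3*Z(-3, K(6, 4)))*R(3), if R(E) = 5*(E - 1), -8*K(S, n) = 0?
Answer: -270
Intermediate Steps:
K(S, n) = 0 (K(S, n) = -⅛*0 = 0)
R(E) = -5 + 5*E (R(E) = 5*(-1 + E) = -5 + 5*E)
Z(f, c) = f² (Z(f, c) = f² + 0 = f²)
(-3*Z(-3, K(6, 4)))*R(3) = (-3*(-3)²)*(-5 + 5*3) = (-3*9)*(-5 + 15) = -27*10 = -270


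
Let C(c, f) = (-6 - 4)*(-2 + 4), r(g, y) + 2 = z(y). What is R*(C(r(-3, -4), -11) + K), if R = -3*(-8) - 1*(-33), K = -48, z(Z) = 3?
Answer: -3876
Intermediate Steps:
r(g, y) = 1 (r(g, y) = -2 + 3 = 1)
R = 57 (R = 24 + 33 = 57)
C(c, f) = -20 (C(c, f) = -10*2 = -20)
R*(C(r(-3, -4), -11) + K) = 57*(-20 - 48) = 57*(-68) = -3876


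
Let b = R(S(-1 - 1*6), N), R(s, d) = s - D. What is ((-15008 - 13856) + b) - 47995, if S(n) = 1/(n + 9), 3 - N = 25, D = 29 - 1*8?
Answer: -153759/2 ≈ -76880.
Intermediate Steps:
D = 21 (D = 29 - 8 = 21)
N = -22 (N = 3 - 1*25 = 3 - 25 = -22)
S(n) = 1/(9 + n)
R(s, d) = -21 + s (R(s, d) = s - 1*21 = s - 21 = -21 + s)
b = -41/2 (b = -21 + 1/(9 + (-1 - 1*6)) = -21 + 1/(9 + (-1 - 6)) = -21 + 1/(9 - 7) = -21 + 1/2 = -21 + ½ = -41/2 ≈ -20.500)
((-15008 - 13856) + b) - 47995 = ((-15008 - 13856) - 41/2) - 47995 = (-28864 - 41/2) - 47995 = -57769/2 - 47995 = -153759/2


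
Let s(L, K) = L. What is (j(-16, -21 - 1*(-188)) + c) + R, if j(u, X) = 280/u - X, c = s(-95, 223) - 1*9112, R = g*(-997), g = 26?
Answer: -70627/2 ≈ -35314.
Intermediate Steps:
R = -25922 (R = 26*(-997) = -25922)
c = -9207 (c = -95 - 1*9112 = -95 - 9112 = -9207)
j(u, X) = -X + 280/u
(j(-16, -21 - 1*(-188)) + c) + R = ((-(-21 - 1*(-188)) + 280/(-16)) - 9207) - 25922 = ((-(-21 + 188) + 280*(-1/16)) - 9207) - 25922 = ((-1*167 - 35/2) - 9207) - 25922 = ((-167 - 35/2) - 9207) - 25922 = (-369/2 - 9207) - 25922 = -18783/2 - 25922 = -70627/2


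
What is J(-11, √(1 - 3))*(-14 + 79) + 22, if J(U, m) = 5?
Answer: 347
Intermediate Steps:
J(-11, √(1 - 3))*(-14 + 79) + 22 = 5*(-14 + 79) + 22 = 5*65 + 22 = 325 + 22 = 347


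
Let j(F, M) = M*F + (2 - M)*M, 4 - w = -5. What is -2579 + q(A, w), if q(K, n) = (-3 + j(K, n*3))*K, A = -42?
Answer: 73525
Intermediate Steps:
w = 9 (w = 4 - 1*(-5) = 4 + 5 = 9)
j(F, M) = F*M + M*(2 - M)
q(K, n) = K*(-3 + 3*n*(2 + K - 3*n)) (q(K, n) = (-3 + (n*3)*(2 + K - n*3))*K = (-3 + (3*n)*(2 + K - 3*n))*K = (-3 + 3*n*(2 + K - 3*n))*K = K*(-3 + 3*n*(2 + K - 3*n)))
-2579 + q(A, w) = -2579 + 3*(-42)*(-1 + 9*(2 - 42 - 3*9)) = -2579 + 3*(-42)*(-1 + 9*(2 - 42 - 27)) = -2579 + 3*(-42)*(-1 + 9*(-67)) = -2579 + 3*(-42)*(-1 - 603) = -2579 + 3*(-42)*(-604) = -2579 + 76104 = 73525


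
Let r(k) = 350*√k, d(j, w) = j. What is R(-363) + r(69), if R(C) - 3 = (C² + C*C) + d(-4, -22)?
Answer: 263537 + 350*√69 ≈ 2.6644e+5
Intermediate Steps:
R(C) = -1 + 2*C² (R(C) = 3 + ((C² + C*C) - 4) = 3 + ((C² + C²) - 4) = 3 + (2*C² - 4) = 3 + (-4 + 2*C²) = -1 + 2*C²)
R(-363) + r(69) = (-1 + 2*(-363)²) + 350*√69 = (-1 + 2*131769) + 350*√69 = (-1 + 263538) + 350*√69 = 263537 + 350*√69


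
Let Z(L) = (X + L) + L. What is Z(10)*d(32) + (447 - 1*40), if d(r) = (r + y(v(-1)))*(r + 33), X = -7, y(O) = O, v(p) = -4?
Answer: 24067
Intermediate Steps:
Z(L) = -7 + 2*L (Z(L) = (-7 + L) + L = -7 + 2*L)
d(r) = (-4 + r)*(33 + r) (d(r) = (r - 4)*(r + 33) = (-4 + r)*(33 + r))
Z(10)*d(32) + (447 - 1*40) = (-7 + 2*10)*(-132 + 32² + 29*32) + (447 - 1*40) = (-7 + 20)*(-132 + 1024 + 928) + (447 - 40) = 13*1820 + 407 = 23660 + 407 = 24067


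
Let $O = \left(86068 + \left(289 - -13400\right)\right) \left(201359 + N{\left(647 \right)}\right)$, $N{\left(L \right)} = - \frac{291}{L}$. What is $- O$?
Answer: $- \frac{12996240407374}{647} \approx -2.0087 \cdot 10^{10}$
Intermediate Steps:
$O = \frac{12996240407374}{647}$ ($O = \left(86068 + \left(289 - -13400\right)\right) \left(201359 - \frac{291}{647}\right) = \left(86068 + \left(289 + 13400\right)\right) \left(201359 - \frac{291}{647}\right) = \left(86068 + 13689\right) \left(201359 - \frac{291}{647}\right) = 99757 \cdot \frac{130278982}{647} = \frac{12996240407374}{647} \approx 2.0087 \cdot 10^{10}$)
$- O = \left(-1\right) \frac{12996240407374}{647} = - \frac{12996240407374}{647}$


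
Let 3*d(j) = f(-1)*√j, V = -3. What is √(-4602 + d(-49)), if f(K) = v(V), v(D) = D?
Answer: √(-4602 - 7*I) ≈ 0.0516 - 67.838*I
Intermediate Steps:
f(K) = -3
d(j) = -√j (d(j) = (-3*√j)/3 = -√j)
√(-4602 + d(-49)) = √(-4602 - √(-49)) = √(-4602 - 7*I)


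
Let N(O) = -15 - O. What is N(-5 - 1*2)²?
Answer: 64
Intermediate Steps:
N(-5 - 1*2)² = (-15 - (-5 - 1*2))² = (-15 - (-5 - 2))² = (-15 - 1*(-7))² = (-15 + 7)² = (-8)² = 64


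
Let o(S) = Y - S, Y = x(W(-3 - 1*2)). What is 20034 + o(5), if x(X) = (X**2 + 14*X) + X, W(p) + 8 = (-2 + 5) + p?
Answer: 19979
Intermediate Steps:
W(p) = -5 + p (W(p) = -8 + ((-2 + 5) + p) = -8 + (3 + p) = -5 + p)
x(X) = X**2 + 15*X
Y = -50 (Y = (-5 + (-3 - 1*2))*(15 + (-5 + (-3 - 1*2))) = (-5 + (-3 - 2))*(15 + (-5 + (-3 - 2))) = (-5 - 5)*(15 + (-5 - 5)) = -10*(15 - 10) = -10*5 = -50)
o(S) = -50 - S
20034 + o(5) = 20034 + (-50 - 1*5) = 20034 + (-50 - 5) = 20034 - 55 = 19979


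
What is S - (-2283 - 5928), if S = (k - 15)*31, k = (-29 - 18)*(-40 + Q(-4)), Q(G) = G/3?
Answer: 203906/3 ≈ 67969.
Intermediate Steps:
Q(G) = G/3 (Q(G) = G*(⅓) = G/3)
k = 5828/3 (k = (-29 - 18)*(-40 + (⅓)*(-4)) = -47*(-40 - 4/3) = -47*(-124/3) = 5828/3 ≈ 1942.7)
S = 179273/3 (S = (5828/3 - 15)*31 = (5783/3)*31 = 179273/3 ≈ 59758.)
S - (-2283 - 5928) = 179273/3 - (-2283 - 5928) = 179273/3 - 1*(-8211) = 179273/3 + 8211 = 203906/3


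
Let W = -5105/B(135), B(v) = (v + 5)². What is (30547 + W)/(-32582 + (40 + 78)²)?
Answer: -119743219/73139360 ≈ -1.6372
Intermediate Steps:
B(v) = (5 + v)²
W = -1021/3920 (W = -5105/(5 + 135)² = -5105/(140²) = -5105/19600 = -5105*1/19600 = -1021/3920 ≈ -0.26046)
(30547 + W)/(-32582 + (40 + 78)²) = (30547 - 1021/3920)/(-32582 + (40 + 78)²) = 119743219/(3920*(-32582 + 118²)) = 119743219/(3920*(-32582 + 13924)) = (119743219/3920)/(-18658) = (119743219/3920)*(-1/18658) = -119743219/73139360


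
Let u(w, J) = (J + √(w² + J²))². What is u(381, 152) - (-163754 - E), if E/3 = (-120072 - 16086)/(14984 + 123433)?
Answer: 16384883939/46139 + 304*√168265 ≈ 4.7982e+5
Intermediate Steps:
u(w, J) = (J + √(J² + w²))²
E = -136158/46139 (E = 3*((-120072 - 16086)/(14984 + 123433)) = 3*(-136158/138417) = 3*(-136158*1/138417) = 3*(-45386/46139) = -136158/46139 ≈ -2.9510)
u(381, 152) - (-163754 - E) = (152 + √(152² + 381²))² - (-163754 - 1*(-136158/46139)) = (152 + √(23104 + 145161))² - (-163754 + 136158/46139) = (152 + √168265)² - 1*(-7555309648/46139) = (152 + √168265)² + 7555309648/46139 = 7555309648/46139 + (152 + √168265)²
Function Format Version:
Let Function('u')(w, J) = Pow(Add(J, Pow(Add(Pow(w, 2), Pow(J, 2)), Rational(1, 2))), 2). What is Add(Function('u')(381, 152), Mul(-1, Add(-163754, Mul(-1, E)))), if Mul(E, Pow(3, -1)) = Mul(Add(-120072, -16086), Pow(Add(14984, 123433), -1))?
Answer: Add(Rational(16384883939, 46139), Mul(304, Pow(168265, Rational(1, 2)))) ≈ 4.7982e+5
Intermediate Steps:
Function('u')(w, J) = Pow(Add(J, Pow(Add(Pow(J, 2), Pow(w, 2)), Rational(1, 2))), 2)
E = Rational(-136158, 46139) (E = Mul(3, Mul(Add(-120072, -16086), Pow(Add(14984, 123433), -1))) = Mul(3, Mul(-136158, Pow(138417, -1))) = Mul(3, Mul(-136158, Rational(1, 138417))) = Mul(3, Rational(-45386, 46139)) = Rational(-136158, 46139) ≈ -2.9510)
Add(Function('u')(381, 152), Mul(-1, Add(-163754, Mul(-1, E)))) = Add(Pow(Add(152, Pow(Add(Pow(152, 2), Pow(381, 2)), Rational(1, 2))), 2), Mul(-1, Add(-163754, Mul(-1, Rational(-136158, 46139))))) = Add(Pow(Add(152, Pow(Add(23104, 145161), Rational(1, 2))), 2), Mul(-1, Add(-163754, Rational(136158, 46139)))) = Add(Pow(Add(152, Pow(168265, Rational(1, 2))), 2), Mul(-1, Rational(-7555309648, 46139))) = Add(Pow(Add(152, Pow(168265, Rational(1, 2))), 2), Rational(7555309648, 46139)) = Add(Rational(7555309648, 46139), Pow(Add(152, Pow(168265, Rational(1, 2))), 2))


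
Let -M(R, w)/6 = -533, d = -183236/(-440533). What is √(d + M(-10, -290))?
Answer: √620714419941410/440533 ≈ 56.555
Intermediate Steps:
d = 183236/440533 (d = -183236*(-1/440533) = 183236/440533 ≈ 0.41594)
M(R, w) = 3198 (M(R, w) = -6*(-533) = 3198)
√(d + M(-10, -290)) = √(183236/440533 + 3198) = √(1409007770/440533) = √620714419941410/440533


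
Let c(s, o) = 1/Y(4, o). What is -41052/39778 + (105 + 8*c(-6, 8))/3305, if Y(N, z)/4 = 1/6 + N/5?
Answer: -381111825/381252241 ≈ -0.99963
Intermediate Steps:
Y(N, z) = ⅔ + 4*N/5 (Y(N, z) = 4*(1/6 + N/5) = 4*(1*(⅙) + N*(⅕)) = 4*(⅙ + N/5) = ⅔ + 4*N/5)
c(s, o) = 15/58 (c(s, o) = 1/(⅔ + (⅘)*4) = 1/(⅔ + 16/5) = 1/(58/15) = 15/58)
-41052/39778 + (105 + 8*c(-6, 8))/3305 = -41052/39778 + (105 + 8*(15/58))/3305 = -41052*1/39778 + (105 + 60/29)*(1/3305) = -20526/19889 + (3105/29)*(1/3305) = -20526/19889 + 621/19169 = -381111825/381252241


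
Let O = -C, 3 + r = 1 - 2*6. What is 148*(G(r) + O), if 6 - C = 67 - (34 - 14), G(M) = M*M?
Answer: 35076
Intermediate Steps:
r = -14 (r = -3 + (1 - 2*6) = -3 + (1 - 12) = -3 - 11 = -14)
G(M) = M²
C = -41 (C = 6 - (67 - (34 - 14)) = 6 - (67 - 1*20) = 6 - (67 - 20) = 6 - 1*47 = 6 - 47 = -41)
O = 41 (O = -1*(-41) = 41)
148*(G(r) + O) = 148*((-14)² + 41) = 148*(196 + 41) = 148*237 = 35076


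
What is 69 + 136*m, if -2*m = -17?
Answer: 1225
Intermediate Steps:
m = 17/2 (m = -½*(-17) = 17/2 ≈ 8.5000)
69 + 136*m = 69 + 136*(17/2) = 69 + 1156 = 1225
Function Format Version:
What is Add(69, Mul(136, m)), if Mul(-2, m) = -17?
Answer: 1225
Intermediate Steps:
m = Rational(17, 2) (m = Mul(Rational(-1, 2), -17) = Rational(17, 2) ≈ 8.5000)
Add(69, Mul(136, m)) = Add(69, Mul(136, Rational(17, 2))) = Add(69, 1156) = 1225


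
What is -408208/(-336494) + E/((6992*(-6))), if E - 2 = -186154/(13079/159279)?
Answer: 637572522246151/11539435178172 ≈ 55.252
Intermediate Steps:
E = -29650396808/13079 (E = 2 - 186154/(13079/159279) = 2 - 186154/(13079*(1/159279)) = 2 - 186154/13079/159279 = 2 - 186154*159279/13079 = 2 - 29650422966/13079 = -29650396808/13079 ≈ -2.2670e+6)
-408208/(-336494) + E/((6992*(-6))) = -408208/(-336494) - 29650396808/(13079*(6992*(-6))) = -408208*(-1/336494) - 29650396808/13079/(-41952) = 204104/168247 - 29650396808/13079*(-1/41952) = 204104/168247 + 3706299601/68586276 = 637572522246151/11539435178172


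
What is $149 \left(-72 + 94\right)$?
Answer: $3278$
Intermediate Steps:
$149 \left(-72 + 94\right) = 149 \cdot 22 = 3278$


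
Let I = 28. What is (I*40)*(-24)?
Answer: -26880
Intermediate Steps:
(I*40)*(-24) = (28*40)*(-24) = 1120*(-24) = -26880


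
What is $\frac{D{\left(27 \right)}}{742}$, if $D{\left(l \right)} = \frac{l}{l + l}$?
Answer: $\frac{1}{1484} \approx 0.00067385$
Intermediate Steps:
$D{\left(l \right)} = \frac{1}{2}$ ($D{\left(l \right)} = \frac{l}{2 l} = \frac{1}{2 l} l = \frac{1}{2}$)
$\frac{D{\left(27 \right)}}{742} = \frac{1}{2 \cdot 742} = \frac{1}{2} \cdot \frac{1}{742} = \frac{1}{1484}$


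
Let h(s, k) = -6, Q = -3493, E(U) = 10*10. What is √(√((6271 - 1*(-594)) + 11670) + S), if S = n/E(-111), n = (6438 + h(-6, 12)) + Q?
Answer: √(2939 + 100*√18535)/10 ≈ 12.866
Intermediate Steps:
E(U) = 100
n = 2939 (n = (6438 - 6) - 3493 = 6432 - 3493 = 2939)
S = 2939/100 ≈ 29.390
√(√((6271 - 1*(-594)) + 11670) + S) = √(√((6271 - 1*(-594)) + 11670) + 2939/100) = √(√((6271 + 594) + 11670) + 2939/100) = √(√(6865 + 11670) + 2939/100) = √(√18535 + 2939/100) = √(2939/100 + √18535)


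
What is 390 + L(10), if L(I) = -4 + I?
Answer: 396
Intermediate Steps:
390 + L(10) = 390 + (-4 + 10) = 390 + 6 = 396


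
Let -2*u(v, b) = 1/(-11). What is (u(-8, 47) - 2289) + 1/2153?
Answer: -108418599/47366 ≈ -2289.0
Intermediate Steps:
u(v, b) = 1/22 (u(v, b) = -1/2/(-11) = -1/2*(-1/11) = 1/22)
(u(-8, 47) - 2289) + 1/2153 = (1/22 - 2289) + 1/2153 = -50357/22 + 1/2153 = -108418599/47366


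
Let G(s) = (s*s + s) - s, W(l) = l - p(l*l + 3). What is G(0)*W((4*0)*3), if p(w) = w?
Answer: 0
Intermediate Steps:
W(l) = -3 + l - l² (W(l) = l - (l*l + 3) = l - (l² + 3) = l - (3 + l²) = l + (-3 - l²) = -3 + l - l²)
G(s) = s² (G(s) = (s² + s) - s = (s + s²) - s = s²)
G(0)*W((4*0)*3) = 0²*(-3 + (4*0)*3 - ((4*0)*3)²) = 0*(-3 + 0*3 - (0*3)²) = 0*(-3 + 0 - 1*0²) = 0*(-3 + 0 - 1*0) = 0*(-3 + 0 + 0) = 0*(-3) = 0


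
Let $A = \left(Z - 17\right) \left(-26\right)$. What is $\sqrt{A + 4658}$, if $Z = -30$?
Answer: $14 \sqrt{30} \approx 76.681$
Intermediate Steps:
$A = 1222$ ($A = \left(-30 - 17\right) \left(-26\right) = \left(-47\right) \left(-26\right) = 1222$)
$\sqrt{A + 4658} = \sqrt{1222 + 4658} = \sqrt{5880} = 14 \sqrt{30}$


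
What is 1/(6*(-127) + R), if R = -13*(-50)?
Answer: -1/112 ≈ -0.0089286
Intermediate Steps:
R = 650
1/(6*(-127) + R) = 1/(6*(-127) + 650) = 1/(-762 + 650) = 1/(-112) = -1/112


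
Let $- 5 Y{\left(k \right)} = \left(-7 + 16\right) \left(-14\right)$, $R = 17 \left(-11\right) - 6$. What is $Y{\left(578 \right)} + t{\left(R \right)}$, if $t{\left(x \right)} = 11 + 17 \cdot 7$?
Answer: $\frac{776}{5} \approx 155.2$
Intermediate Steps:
$R = -193$ ($R = -187 - 6 = -193$)
$Y{\left(k \right)} = \frac{126}{5}$ ($Y{\left(k \right)} = - \frac{\left(-7 + 16\right) \left(-14\right)}{5} = - \frac{9 \left(-14\right)}{5} = \left(- \frac{1}{5}\right) \left(-126\right) = \frac{126}{5}$)
$t{\left(x \right)} = 130$ ($t{\left(x \right)} = 11 + 119 = 130$)
$Y{\left(578 \right)} + t{\left(R \right)} = \frac{126}{5} + 130 = \frac{776}{5}$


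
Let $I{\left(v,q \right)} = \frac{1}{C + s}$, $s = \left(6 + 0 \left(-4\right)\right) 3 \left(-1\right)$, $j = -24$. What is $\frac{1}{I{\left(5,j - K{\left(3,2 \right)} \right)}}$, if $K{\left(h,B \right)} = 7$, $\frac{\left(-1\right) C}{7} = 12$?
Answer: $-102$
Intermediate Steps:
$C = -84$ ($C = \left(-7\right) 12 = -84$)
$s = -18$ ($s = \left(6 + 0\right) 3 \left(-1\right) = 6 \cdot 3 \left(-1\right) = 18 \left(-1\right) = -18$)
$I{\left(v,q \right)} = - \frac{1}{102}$ ($I{\left(v,q \right)} = \frac{1}{-84 - 18} = \frac{1}{-102} = - \frac{1}{102}$)
$\frac{1}{I{\left(5,j - K{\left(3,2 \right)} \right)}} = \frac{1}{- \frac{1}{102}} = -102$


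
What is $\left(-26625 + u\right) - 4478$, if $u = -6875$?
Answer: $-37978$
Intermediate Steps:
$\left(-26625 + u\right) - 4478 = \left(-26625 - 6875\right) - 4478 = -33500 - 4478 = -37978$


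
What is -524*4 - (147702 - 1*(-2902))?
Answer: -152700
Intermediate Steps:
-524*4 - (147702 - 1*(-2902)) = -2096 - (147702 + 2902) = -2096 - 1*150604 = -2096 - 150604 = -152700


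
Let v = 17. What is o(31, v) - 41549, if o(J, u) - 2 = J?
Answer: -41516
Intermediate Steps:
o(J, u) = 2 + J
o(31, v) - 41549 = (2 + 31) - 41549 = 33 - 41549 = -41516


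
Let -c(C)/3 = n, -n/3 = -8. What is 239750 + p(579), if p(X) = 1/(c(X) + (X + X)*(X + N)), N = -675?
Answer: 26669789999/111240 ≈ 2.3975e+5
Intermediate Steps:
n = 24 (n = -3*(-8) = 24)
c(C) = -72 (c(C) = -3*24 = -72)
p(X) = 1/(-72 + 2*X*(-675 + X)) (p(X) = 1/(-72 + (X + X)*(X - 675)) = 1/(-72 + (2*X)*(-675 + X)) = 1/(-72 + 2*X*(-675 + X)))
239750 + p(579) = 239750 + 1/(2*(-36 + 579**2 - 675*579)) = 239750 + 1/(2*(-36 + 335241 - 390825)) = 239750 + (1/2)/(-55620) = 239750 + (1/2)*(-1/55620) = 239750 - 1/111240 = 26669789999/111240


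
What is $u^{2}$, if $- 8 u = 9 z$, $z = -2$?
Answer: $\frac{81}{16} \approx 5.0625$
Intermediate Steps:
$u = \frac{9}{4}$ ($u = - \frac{9 \left(-2\right)}{8} = \left(- \frac{1}{8}\right) \left(-18\right) = \frac{9}{4} \approx 2.25$)
$u^{2} = \left(\frac{9}{4}\right)^{2} = \frac{81}{16}$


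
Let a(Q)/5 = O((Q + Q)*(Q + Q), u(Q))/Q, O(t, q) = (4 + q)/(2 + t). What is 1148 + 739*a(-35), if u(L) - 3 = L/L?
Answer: 19693280/17157 ≈ 1147.8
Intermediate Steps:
u(L) = 4 (u(L) = 3 + L/L = 3 + 1 = 4)
O(t, q) = (4 + q)/(2 + t)
a(Q) = 40/(Q*(2 + 4*Q²)) (a(Q) = 5*(((4 + 4)/(2 + (Q + Q)*(Q + Q)))/Q) = 5*((8/(2 + (2*Q)*(2*Q)))/Q) = 5*((8/(2 + 4*Q²))/Q) = 5*(8/(Q*(2 + 4*Q²))) = 40/(Q*(2 + 4*Q²)))
1148 + 739*a(-35) = 1148 + 739*(20/(-35 + 2*(-35)³)) = 1148 + 739*(20/(-35 + 2*(-42875))) = 1148 + 739*(20/(-35 - 85750)) = 1148 + 739*(20/(-85785)) = 1148 + 739*(20*(-1/85785)) = 1148 + 739*(-4/17157) = 1148 - 2956/17157 = 19693280/17157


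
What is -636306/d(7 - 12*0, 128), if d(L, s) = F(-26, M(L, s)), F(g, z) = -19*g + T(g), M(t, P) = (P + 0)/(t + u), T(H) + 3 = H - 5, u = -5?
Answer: -318153/230 ≈ -1383.3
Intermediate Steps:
T(H) = -8 + H (T(H) = -3 + (H - 5) = -3 + (-5 + H) = -8 + H)
M(t, P) = P/(-5 + t) (M(t, P) = (P + 0)/(t - 5) = P/(-5 + t))
F(g, z) = -8 - 18*g (F(g, z) = -19*g + (-8 + g) = -8 - 18*g)
d(L, s) = 460 (d(L, s) = -8 - 18*(-26) = -8 + 468 = 460)
-636306/d(7 - 12*0, 128) = -636306/460 = -636306*1/460 = -318153/230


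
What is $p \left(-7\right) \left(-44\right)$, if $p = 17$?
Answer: $5236$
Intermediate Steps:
$p \left(-7\right) \left(-44\right) = 17 \left(-7\right) \left(-44\right) = \left(-119\right) \left(-44\right) = 5236$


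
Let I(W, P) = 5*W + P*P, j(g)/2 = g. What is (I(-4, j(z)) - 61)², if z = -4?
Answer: 289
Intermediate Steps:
j(g) = 2*g
I(W, P) = P² + 5*W (I(W, P) = 5*W + P² = P² + 5*W)
(I(-4, j(z)) - 61)² = (((2*(-4))² + 5*(-4)) - 61)² = (((-8)² - 20) - 61)² = ((64 - 20) - 61)² = (44 - 61)² = (-17)² = 289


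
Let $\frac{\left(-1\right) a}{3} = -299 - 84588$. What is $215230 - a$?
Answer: $-39431$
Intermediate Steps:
$a = 254661$ ($a = - 3 \left(-299 - 84588\right) = \left(-3\right) \left(-84887\right) = 254661$)
$215230 - a = 215230 - 254661 = -39431$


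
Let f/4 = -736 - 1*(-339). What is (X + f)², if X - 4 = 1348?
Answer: 55696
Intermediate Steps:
X = 1352 (X = 4 + 1348 = 1352)
f = -1588 (f = 4*(-736 - 1*(-339)) = 4*(-736 + 339) = 4*(-397) = -1588)
(X + f)² = (1352 - 1588)² = (-236)² = 55696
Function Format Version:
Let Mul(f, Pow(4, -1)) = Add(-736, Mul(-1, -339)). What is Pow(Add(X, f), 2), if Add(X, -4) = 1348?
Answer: 55696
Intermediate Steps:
X = 1352 (X = Add(4, 1348) = 1352)
f = -1588 (f = Mul(4, Add(-736, Mul(-1, -339))) = Mul(4, Add(-736, 339)) = Mul(4, -397) = -1588)
Pow(Add(X, f), 2) = Pow(Add(1352, -1588), 2) = Pow(-236, 2) = 55696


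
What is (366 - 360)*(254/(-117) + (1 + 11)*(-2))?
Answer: -6124/39 ≈ -157.03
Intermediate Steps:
(366 - 360)*(254/(-117) + (1 + 11)*(-2)) = 6*(254*(-1/117) + 12*(-2)) = 6*(-254/117 - 24) = 6*(-3062/117) = -6124/39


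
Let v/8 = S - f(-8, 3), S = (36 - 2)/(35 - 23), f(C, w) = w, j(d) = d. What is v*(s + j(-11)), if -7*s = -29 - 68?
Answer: -80/21 ≈ -3.8095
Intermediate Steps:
s = 97/7 (s = -(-29 - 68)/7 = -⅐*(-97) = 97/7 ≈ 13.857)
S = 17/6 (S = 34/12 = 34*(1/12) = 17/6 ≈ 2.8333)
v = -4/3 (v = 8*(17/6 - 1*3) = 8*(17/6 - 3) = 8*(-⅙) = -4/3 ≈ -1.3333)
v*(s + j(-11)) = -4*(97/7 - 11)/3 = -4/3*20/7 = -80/21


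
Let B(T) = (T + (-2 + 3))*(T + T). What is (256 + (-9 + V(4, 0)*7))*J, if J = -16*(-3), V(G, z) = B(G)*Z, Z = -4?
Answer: -41904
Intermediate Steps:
B(T) = 2*T*(1 + T) (B(T) = (T + 1)*(2*T) = (1 + T)*(2*T) = 2*T*(1 + T))
V(G, z) = -8*G*(1 + G) (V(G, z) = (2*G*(1 + G))*(-4) = -8*G*(1 + G))
J = 48
(256 + (-9 + V(4, 0)*7))*J = (256 + (-9 - 8*4*(1 + 4)*7))*48 = (256 + (-9 - 8*4*5*7))*48 = (256 + (-9 - 160*7))*48 = (256 + (-9 - 1120))*48 = (256 - 1129)*48 = -873*48 = -41904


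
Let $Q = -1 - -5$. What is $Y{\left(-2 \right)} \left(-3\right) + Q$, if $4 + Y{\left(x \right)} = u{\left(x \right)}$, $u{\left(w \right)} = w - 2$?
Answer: $28$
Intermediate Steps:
$u{\left(w \right)} = -2 + w$
$Y{\left(x \right)} = -6 + x$ ($Y{\left(x \right)} = -4 + \left(-2 + x\right) = -6 + x$)
$Q = 4$ ($Q = -1 + 5 = 4$)
$Y{\left(-2 \right)} \left(-3\right) + Q = \left(-6 - 2\right) \left(-3\right) + 4 = \left(-8\right) \left(-3\right) + 4 = 24 + 4 = 28$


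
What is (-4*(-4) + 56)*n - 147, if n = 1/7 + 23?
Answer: 10635/7 ≈ 1519.3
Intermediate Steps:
n = 162/7 (n = ⅐ + 23 = 162/7 ≈ 23.143)
(-4*(-4) + 56)*n - 147 = (-4*(-4) + 56)*(162/7) - 147 = (16 + 56)*(162/7) - 147 = 72*(162/7) - 147 = 11664/7 - 147 = 10635/7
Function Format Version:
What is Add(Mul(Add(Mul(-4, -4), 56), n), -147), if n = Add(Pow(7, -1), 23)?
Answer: Rational(10635, 7) ≈ 1519.3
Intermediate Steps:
n = Rational(162, 7) (n = Add(Rational(1, 7), 23) = Rational(162, 7) ≈ 23.143)
Add(Mul(Add(Mul(-4, -4), 56), n), -147) = Add(Mul(Add(Mul(-4, -4), 56), Rational(162, 7)), -147) = Add(Mul(Add(16, 56), Rational(162, 7)), -147) = Add(Mul(72, Rational(162, 7)), -147) = Add(Rational(11664, 7), -147) = Rational(10635, 7)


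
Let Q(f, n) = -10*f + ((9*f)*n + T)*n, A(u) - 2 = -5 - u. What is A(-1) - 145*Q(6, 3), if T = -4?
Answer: -60032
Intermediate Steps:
A(u) = -3 - u (A(u) = 2 + (-5 - u) = -3 - u)
Q(f, n) = -10*f + n*(-4 + 9*f*n) (Q(f, n) = -10*f + ((9*f)*n - 4)*n = -10*f + (9*f*n - 4)*n = -10*f + (-4 + 9*f*n)*n = -10*f + n*(-4 + 9*f*n))
A(-1) - 145*Q(6, 3) = (-3 - 1*(-1)) - 145*(-10*6 - 4*3 + 9*6*3²) = (-3 + 1) - 145*(-60 - 12 + 9*6*9) = -2 - 145*(-60 - 12 + 486) = -2 - 145*414 = -2 - 60030 = -60032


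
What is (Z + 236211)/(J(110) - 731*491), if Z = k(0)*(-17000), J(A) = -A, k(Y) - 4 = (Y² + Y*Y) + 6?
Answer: -66211/359031 ≈ -0.18442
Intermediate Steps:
k(Y) = 10 + 2*Y² (k(Y) = 4 + ((Y² + Y*Y) + 6) = 4 + ((Y² + Y²) + 6) = 4 + (2*Y² + 6) = 4 + (6 + 2*Y²) = 10 + 2*Y²)
Z = -170000 (Z = (10 + 2*0²)*(-17000) = (10 + 2*0)*(-17000) = (10 + 0)*(-17000) = 10*(-17000) = -170000)
(Z + 236211)/(J(110) - 731*491) = (-170000 + 236211)/(-1*110 - 731*491) = 66211/(-110 - 358921) = 66211/(-359031) = 66211*(-1/359031) = -66211/359031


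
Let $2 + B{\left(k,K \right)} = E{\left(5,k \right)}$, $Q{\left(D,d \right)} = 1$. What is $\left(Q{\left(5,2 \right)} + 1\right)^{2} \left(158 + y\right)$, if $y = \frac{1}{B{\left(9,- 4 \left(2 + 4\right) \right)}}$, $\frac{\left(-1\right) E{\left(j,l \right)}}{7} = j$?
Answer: $\frac{23380}{37} \approx 631.89$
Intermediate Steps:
$E{\left(j,l \right)} = - 7 j$
$B{\left(k,K \right)} = -37$ ($B{\left(k,K \right)} = -2 - 35 = -37$)
$y = - \frac{1}{37}$ ($y = \frac{1}{-37} = - \frac{1}{37} \approx -0.027027$)
$\left(Q{\left(5,2 \right)} + 1\right)^{2} \left(158 + y\right) = \left(1 + 1\right)^{2} \left(158 - \frac{1}{37}\right) = 2^{2} \cdot \frac{5845}{37} = 4 \cdot \frac{5845}{37} = \frac{23380}{37}$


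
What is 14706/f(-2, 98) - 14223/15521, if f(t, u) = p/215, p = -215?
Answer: -20751459/1411 ≈ -14707.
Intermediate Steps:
f(t, u) = -1 (f(t, u) = -215/215 = -215*1/215 = -1)
14706/f(-2, 98) - 14223/15521 = 14706/(-1) - 14223/15521 = 14706*(-1) - 14223*1/15521 = -14706 - 1293/1411 = -20751459/1411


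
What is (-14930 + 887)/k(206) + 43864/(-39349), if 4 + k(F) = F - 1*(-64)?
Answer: -29697149/550886 ≈ -53.908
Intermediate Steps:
k(F) = 60 + F (k(F) = -4 + (F - 1*(-64)) = -4 + (F + 64) = -4 + (64 + F) = 60 + F)
(-14930 + 887)/k(206) + 43864/(-39349) = (-14930 + 887)/(60 + 206) + 43864/(-39349) = -14043/266 + 43864*(-1/39349) = -14043*1/266 - 43864/39349 = -14043/266 - 43864/39349 = -29697149/550886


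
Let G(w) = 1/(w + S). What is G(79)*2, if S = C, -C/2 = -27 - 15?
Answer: 2/163 ≈ 0.012270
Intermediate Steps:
C = 84 (C = -2*(-27 - 15) = -2*(-42) = 84)
S = 84
G(w) = 1/(84 + w) (G(w) = 1/(w + 84) = 1/(84 + w))
G(79)*2 = 2/(84 + 79) = 2/163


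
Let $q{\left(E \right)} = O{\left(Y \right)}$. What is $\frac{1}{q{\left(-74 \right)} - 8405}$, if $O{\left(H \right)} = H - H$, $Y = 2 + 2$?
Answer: $- \frac{1}{8405} \approx -0.00011898$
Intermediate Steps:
$Y = 4$
$O{\left(H \right)} = 0$
$q{\left(E \right)} = 0$
$\frac{1}{q{\left(-74 \right)} - 8405} = \frac{1}{0 - 8405} = \frac{1}{-8405} = - \frac{1}{8405}$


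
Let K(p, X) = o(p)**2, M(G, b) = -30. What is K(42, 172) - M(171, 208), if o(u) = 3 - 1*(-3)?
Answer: 66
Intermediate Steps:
o(u) = 6 (o(u) = 3 + 3 = 6)
K(p, X) = 36 (K(p, X) = 6**2 = 36)
K(42, 172) - M(171, 208) = 36 - 1*(-30) = 36 + 30 = 66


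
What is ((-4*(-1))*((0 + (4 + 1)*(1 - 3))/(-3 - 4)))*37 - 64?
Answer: 1032/7 ≈ 147.43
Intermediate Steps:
((-4*(-1))*((0 + (4 + 1)*(1 - 3))/(-3 - 4)))*37 - 64 = (4*((0 + 5*(-2))/(-7)))*37 - 64 = (4*((0 - 10)*(-1/7)))*37 - 64 = (4*(-10*(-1/7)))*37 - 64 = (4*(10/7))*37 - 64 = (40/7)*37 - 64 = 1480/7 - 64 = 1032/7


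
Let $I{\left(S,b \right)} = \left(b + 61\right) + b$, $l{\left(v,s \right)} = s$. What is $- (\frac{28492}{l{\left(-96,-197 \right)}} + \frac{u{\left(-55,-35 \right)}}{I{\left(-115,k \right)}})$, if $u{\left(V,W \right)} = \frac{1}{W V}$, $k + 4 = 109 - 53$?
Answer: $\frac{9049771303}{62572125} \approx 144.63$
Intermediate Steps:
$k = 52$ ($k = -4 + \left(109 - 53\right) = -4 + 56 = 52$)
$I{\left(S,b \right)} = 61 + 2 b$ ($I{\left(S,b \right)} = \left(61 + b\right) + b = 61 + 2 b$)
$u{\left(V,W \right)} = \frac{1}{V W}$
$- (\frac{28492}{l{\left(-96,-197 \right)}} + \frac{u{\left(-55,-35 \right)}}{I{\left(-115,k \right)}}) = - (\frac{28492}{-197} + \frac{\frac{1}{-55} \frac{1}{-35}}{61 + 2 \cdot 52}) = - (28492 \left(- \frac{1}{197}\right) + \frac{\left(- \frac{1}{55}\right) \left(- \frac{1}{35}\right)}{61 + 104}) = - (- \frac{28492}{197} + \frac{1}{1925 \cdot 165}) = - (- \frac{28492}{197} + \frac{1}{1925} \cdot \frac{1}{165}) = - (- \frac{28492}{197} + \frac{1}{317625}) = \left(-1\right) \left(- \frac{9049771303}{62572125}\right) = \frac{9049771303}{62572125}$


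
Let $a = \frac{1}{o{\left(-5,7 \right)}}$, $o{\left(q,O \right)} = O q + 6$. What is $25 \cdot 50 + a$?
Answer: $\frac{36249}{29} \approx 1250.0$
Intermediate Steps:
$o{\left(q,O \right)} = 6 + O q$
$a = - \frac{1}{29}$ ($a = \frac{1}{6 + 7 \left(-5\right)} = \frac{1}{6 - 35} = \frac{1}{-29} = - \frac{1}{29} \approx -0.034483$)
$25 \cdot 50 + a = 25 \cdot 50 - \frac{1}{29} = 1250 - \frac{1}{29} = \frac{36249}{29}$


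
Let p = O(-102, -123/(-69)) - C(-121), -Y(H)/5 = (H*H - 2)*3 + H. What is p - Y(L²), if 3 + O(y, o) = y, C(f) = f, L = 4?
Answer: 3906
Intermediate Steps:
O(y, o) = -3 + y
Y(H) = 30 - 15*H² - 5*H (Y(H) = -5*((H*H - 2)*3 + H) = -5*((H² - 2)*3 + H) = -5*((-2 + H²)*3 + H) = -5*((-6 + 3*H²) + H) = -5*(-6 + H + 3*H²) = 30 - 15*H² - 5*H)
p = 16 (p = (-3 - 102) - 1*(-121) = -105 + 121 = 16)
p - Y(L²) = 16 - (30 - 15*(4²)² - 5*4²) = 16 - (30 - 15*16² - 5*16) = 16 - (30 - 15*256 - 80) = 16 - (30 - 3840 - 80) = 16 - 1*(-3890) = 16 + 3890 = 3906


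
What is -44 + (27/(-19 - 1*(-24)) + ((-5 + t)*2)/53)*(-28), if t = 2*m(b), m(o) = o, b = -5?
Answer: -47528/265 ≈ -179.35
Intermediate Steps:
t = -10 (t = 2*(-5) = -10)
-44 + (27/(-19 - 1*(-24)) + ((-5 + t)*2)/53)*(-28) = -44 + (27/(-19 - 1*(-24)) + ((-5 - 10)*2)/53)*(-28) = -44 + (27/(-19 + 24) - 15*2*(1/53))*(-28) = -44 + (27/5 - 30*1/53)*(-28) = -44 + (27*(⅕) - 30/53)*(-28) = -44 + (27/5 - 30/53)*(-28) = -44 + (1281/265)*(-28) = -44 - 35868/265 = -47528/265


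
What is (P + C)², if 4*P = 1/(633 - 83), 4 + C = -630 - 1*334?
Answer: 4535191900801/4840000 ≈ 9.3702e+5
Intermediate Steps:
C = -968 (C = -4 + (-630 - 1*334) = -4 + (-630 - 334) = -4 - 964 = -968)
P = 1/2200 (P = 1/(4*(633 - 83)) = (¼)/550 = (¼)*(1/550) = 1/2200 ≈ 0.00045455)
(P + C)² = (1/2200 - 968)² = (-2129599/2200)² = 4535191900801/4840000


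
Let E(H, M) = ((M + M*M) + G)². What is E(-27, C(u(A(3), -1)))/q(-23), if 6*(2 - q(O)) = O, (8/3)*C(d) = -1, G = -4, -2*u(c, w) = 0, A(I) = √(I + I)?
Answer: 220323/71680 ≈ 3.0737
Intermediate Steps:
A(I) = √2*√I (A(I) = √(2*I) = √2*√I)
u(c, w) = 0 (u(c, w) = -½*0 = 0)
C(d) = -3/8 (C(d) = (3/8)*(-1) = -3/8)
E(H, M) = (-4 + M + M²)² (E(H, M) = ((M + M*M) - 4)² = ((M + M²) - 4)² = (-4 + M + M²)²)
q(O) = 2 - O/6
E(-27, C(u(A(3), -1)))/q(-23) = (-4 - 3/8 + (-3/8)²)²/(2 - ⅙*(-23)) = (-4 - 3/8 + 9/64)²/(2 + 23/6) = (-271/64)²/(35/6) = (73441/4096)*(6/35) = 220323/71680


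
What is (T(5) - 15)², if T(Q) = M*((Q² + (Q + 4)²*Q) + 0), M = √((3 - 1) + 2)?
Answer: 714025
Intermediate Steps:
M = 2 (M = √(2 + 2) = √4 = 2)
T(Q) = 2*Q² + 2*Q*(4 + Q)² (T(Q) = 2*((Q² + (Q + 4)²*Q) + 0) = 2*((Q² + (4 + Q)²*Q) + 0) = 2*((Q² + Q*(4 + Q)²) + 0) = 2*(Q² + Q*(4 + Q)²) = 2*Q² + 2*Q*(4 + Q)²)
(T(5) - 15)² = (2*5*(5 + (4 + 5)²) - 15)² = (2*5*(5 + 9²) - 15)² = (2*5*(5 + 81) - 15)² = (2*5*86 - 15)² = (860 - 15)² = 845² = 714025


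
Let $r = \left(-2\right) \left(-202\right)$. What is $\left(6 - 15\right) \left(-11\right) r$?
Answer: $39996$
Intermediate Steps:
$r = 404$
$\left(6 - 15\right) \left(-11\right) r = \left(6 - 15\right) \left(-11\right) 404 = \left(-9\right) \left(-11\right) 404 = 99 \cdot 404 = 39996$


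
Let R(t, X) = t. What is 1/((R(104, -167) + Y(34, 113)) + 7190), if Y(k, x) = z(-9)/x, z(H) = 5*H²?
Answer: 113/824627 ≈ 0.00013703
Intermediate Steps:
Y(k, x) = 405/x (Y(k, x) = (5*(-9)²)/x = (5*81)/x = 405/x)
1/((R(104, -167) + Y(34, 113)) + 7190) = 1/((104 + 405/113) + 7190) = 1/(12157/113 + 7190) = 1/(824627/113) = 113/824627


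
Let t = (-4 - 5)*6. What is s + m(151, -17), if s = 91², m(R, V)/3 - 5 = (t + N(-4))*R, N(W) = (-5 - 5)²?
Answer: 29134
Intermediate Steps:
N(W) = 100 (N(W) = (-10)² = 100)
t = -54 (t = -9*6 = -54)
m(R, V) = 15 + 138*R (m(R, V) = 15 + 3*((-54 + 100)*R) = 15 + 3*(46*R) = 15 + 138*R)
s = 8281
s + m(151, -17) = 8281 + (15 + 138*151) = 8281 + (15 + 20838) = 8281 + 20853 = 29134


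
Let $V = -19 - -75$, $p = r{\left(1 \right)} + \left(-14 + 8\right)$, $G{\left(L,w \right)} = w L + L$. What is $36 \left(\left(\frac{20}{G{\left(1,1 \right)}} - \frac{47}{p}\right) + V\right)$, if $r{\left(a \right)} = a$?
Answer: $\frac{13572}{5} \approx 2714.4$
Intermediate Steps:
$G{\left(L,w \right)} = L + L w$ ($G{\left(L,w \right)} = L w + L = L + L w$)
$p = -5$ ($p = 1 + \left(-14 + 8\right) = 1 - 6 = -5$)
$V = 56$ ($V = -19 + 75 = 56$)
$36 \left(\left(\frac{20}{G{\left(1,1 \right)}} - \frac{47}{p}\right) + V\right) = 36 \left(\left(\frac{20}{1 \left(1 + 1\right)} - \frac{47}{-5}\right) + 56\right) = 36 \left(\left(\frac{20}{1 \cdot 2} - - \frac{47}{5}\right) + 56\right) = 36 \left(\left(\frac{20}{2} + \frac{47}{5}\right) + 56\right) = 36 \left(\left(20 \cdot \frac{1}{2} + \frac{47}{5}\right) + 56\right) = 36 \left(\left(10 + \frac{47}{5}\right) + 56\right) = 36 \left(\frac{97}{5} + 56\right) = 36 \cdot \frac{377}{5} = \frac{13572}{5}$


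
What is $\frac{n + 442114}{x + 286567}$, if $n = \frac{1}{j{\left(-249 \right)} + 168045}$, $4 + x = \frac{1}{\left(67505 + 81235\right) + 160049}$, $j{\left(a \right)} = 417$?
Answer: $\frac{22998422123491841}{14906781596964096} \approx 1.5428$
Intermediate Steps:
$x = - \frac{1235155}{308789}$ ($x = -4 + \frac{1}{\left(67505 + 81235\right) + 160049} = -4 + \frac{1}{148740 + 160049} = -4 + \frac{1}{308789} = - \frac{1235155}{308789} \approx -4.0$)
$n = \frac{1}{168462}$ ($n = \frac{1}{417 + 168045} = \frac{1}{168462} \approx 5.9361 \cdot 10^{-6}$)
$\frac{n + 442114}{x + 286567} = \frac{\frac{1}{168462} + 442114}{- \frac{1235155}{308789} + 286567} = \frac{74479408669}{168462 \cdot \frac{88487502208}{308789}} = \frac{74479408669}{168462} \cdot \frac{308789}{88487502208} = \frac{22998422123491841}{14906781596964096}$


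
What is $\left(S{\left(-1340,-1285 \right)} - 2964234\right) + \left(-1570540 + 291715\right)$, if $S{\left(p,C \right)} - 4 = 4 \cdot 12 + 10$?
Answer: $-4242997$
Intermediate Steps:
$S{\left(p,C \right)} = 62$ ($S{\left(p,C \right)} = 4 + \left(4 \cdot 12 + 10\right) = 4 + \left(48 + 10\right) = 4 + 58 = 62$)
$\left(S{\left(-1340,-1285 \right)} - 2964234\right) + \left(-1570540 + 291715\right) = \left(62 - 2964234\right) + \left(-1570540 + 291715\right) = -2964172 - 1278825 = -4242997$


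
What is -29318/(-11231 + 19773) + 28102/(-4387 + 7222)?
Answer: 78465377/12108285 ≈ 6.4803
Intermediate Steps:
-29318/(-11231 + 19773) + 28102/(-4387 + 7222) = -29318/8542 + 28102/2835 = -29318*1/8542 + 28102*(1/2835) = -14659/4271 + 28102/2835 = 78465377/12108285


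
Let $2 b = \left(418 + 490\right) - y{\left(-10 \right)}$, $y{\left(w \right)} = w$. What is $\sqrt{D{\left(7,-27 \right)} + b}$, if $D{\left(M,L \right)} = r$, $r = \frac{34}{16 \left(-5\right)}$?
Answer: $\frac{\sqrt{183430}}{20} \approx 21.414$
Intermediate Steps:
$r = - \frac{17}{40}$ ($r = \frac{34}{-80} = 34 \left(- \frac{1}{80}\right) = - \frac{17}{40} \approx -0.425$)
$D{\left(M,L \right)} = - \frac{17}{40}$
$b = 459$ ($b = \frac{\left(418 + 490\right) - -10}{2} = \frac{908 + 10}{2} = \frac{1}{2} \cdot 918 = 459$)
$\sqrt{D{\left(7,-27 \right)} + b} = \sqrt{- \frac{17}{40} + 459} = \sqrt{\frac{18343}{40}} = \frac{\sqrt{183430}}{20}$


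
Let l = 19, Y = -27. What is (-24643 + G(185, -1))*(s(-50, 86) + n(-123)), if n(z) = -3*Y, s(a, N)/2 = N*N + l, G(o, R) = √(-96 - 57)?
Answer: -367451773 + 44733*I*√17 ≈ -3.6745e+8 + 1.8444e+5*I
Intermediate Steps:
G(o, R) = 3*I*√17 (G(o, R) = √(-153) = 3*I*√17)
s(a, N) = 38 + 2*N² (s(a, N) = 2*(N*N + 19) = 2*(N² + 19) = 2*(19 + N²) = 38 + 2*N²)
n(z) = 81 (n(z) = -3*(-27) = 81)
(-24643 + G(185, -1))*(s(-50, 86) + n(-123)) = (-24643 + 3*I*√17)*((38 + 2*86²) + 81) = (-24643 + 3*I*√17)*((38 + 2*7396) + 81) = (-24643 + 3*I*√17)*((38 + 14792) + 81) = (-24643 + 3*I*√17)*(14830 + 81) = (-24643 + 3*I*√17)*14911 = -367451773 + 44733*I*√17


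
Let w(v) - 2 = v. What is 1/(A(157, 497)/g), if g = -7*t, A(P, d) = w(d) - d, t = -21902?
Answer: 76657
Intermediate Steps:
w(v) = 2 + v
A(P, d) = 2 (A(P, d) = (2 + d) - d = 2)
g = 153314 (g = -7*(-21902) = 153314)
1/(A(157, 497)/g) = 1/(2/153314) = 1/(2*(1/153314)) = 1/(1/76657) = 76657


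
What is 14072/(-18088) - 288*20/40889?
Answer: -84947111/92450029 ≈ -0.91884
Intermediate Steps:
14072/(-18088) - 288*20/40889 = 14072*(-1/18088) - 5760*1/40889 = -1759/2261 - 5760/40889 = -84947111/92450029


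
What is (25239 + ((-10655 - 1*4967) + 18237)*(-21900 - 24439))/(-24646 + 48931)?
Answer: -121151246/24285 ≈ -4988.7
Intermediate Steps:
(25239 + ((-10655 - 1*4967) + 18237)*(-21900 - 24439))/(-24646 + 48931) = (25239 + ((-10655 - 4967) + 18237)*(-46339))/24285 = (25239 + (-15622 + 18237)*(-46339))*(1/24285) = (25239 + 2615*(-46339))*(1/24285) = (25239 - 121176485)*(1/24285) = -121151246*1/24285 = -121151246/24285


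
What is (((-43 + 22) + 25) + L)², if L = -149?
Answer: 21025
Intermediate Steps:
(((-43 + 22) + 25) + L)² = (((-43 + 22) + 25) - 149)² = ((-21 + 25) - 149)² = (4 - 149)² = (-145)² = 21025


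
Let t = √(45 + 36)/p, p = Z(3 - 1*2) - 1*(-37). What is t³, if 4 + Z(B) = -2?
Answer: 729/29791 ≈ 0.024470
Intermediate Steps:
Z(B) = -6 (Z(B) = -4 - 2 = -6)
p = 31 (p = -6 - 1*(-37) = -6 + 37 = 31)
t = 9/31 (t = √(45 + 36)/31 = √81*(1/31) = 9*(1/31) = 9/31 ≈ 0.29032)
t³ = (9/31)³ = 729/29791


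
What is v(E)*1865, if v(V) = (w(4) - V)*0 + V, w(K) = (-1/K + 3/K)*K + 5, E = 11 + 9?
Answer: 37300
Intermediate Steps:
E = 20
w(K) = 7 (w(K) = (2/K)*K + 5 = 2 + 5 = 7)
v(V) = V (v(V) = (7 - V)*0 + V = 0 + V = V)
v(E)*1865 = 20*1865 = 37300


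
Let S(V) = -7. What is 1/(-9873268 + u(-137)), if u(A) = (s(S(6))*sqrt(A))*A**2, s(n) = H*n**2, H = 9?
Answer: -9873268/9483469855121641 - 8277129*I*sqrt(137)/9483469855121641 ≈ -1.0411e-9 - 1.0216e-8*I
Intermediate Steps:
s(n) = 9*n**2
u(A) = 441*A**(5/2) (u(A) = ((9*(-7)**2)*sqrt(A))*A**2 = ((9*49)*sqrt(A))*A**2 = (441*sqrt(A))*A**2 = 441*A**(5/2))
1/(-9873268 + u(-137)) = 1/(-9873268 + 441*(-137)**(5/2)) = 1/(-9873268 + 441*(18769*I*sqrt(137))) = 1/(-9873268 + 8277129*I*sqrt(137))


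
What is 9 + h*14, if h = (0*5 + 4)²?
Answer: 233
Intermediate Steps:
h = 16 (h = (0 + 4)² = 4² = 16)
9 + h*14 = 9 + 16*14 = 9 + 224 = 233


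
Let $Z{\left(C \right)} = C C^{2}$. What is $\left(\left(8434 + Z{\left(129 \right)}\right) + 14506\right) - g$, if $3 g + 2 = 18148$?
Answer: $\frac{6490741}{3} \approx 2.1636 \cdot 10^{6}$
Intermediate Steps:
$g = \frac{18146}{3}$ ($g = - \frac{2}{3} + \frac{1}{3} \cdot 18148 = - \frac{2}{3} + \frac{18148}{3} = \frac{18146}{3} \approx 6048.7$)
$Z{\left(C \right)} = C^{3}$
$\left(\left(8434 + Z{\left(129 \right)}\right) + 14506\right) - g = \left(\left(8434 + 129^{3}\right) + 14506\right) - \frac{18146}{3} = \left(\left(8434 + 2146689\right) + 14506\right) - \frac{18146}{3} = \left(2155123 + 14506\right) - \frac{18146}{3} = 2169629 - \frac{18146}{3} = \frac{6490741}{3}$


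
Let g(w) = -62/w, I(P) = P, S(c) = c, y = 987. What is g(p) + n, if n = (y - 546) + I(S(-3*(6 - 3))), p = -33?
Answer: 14318/33 ≈ 433.88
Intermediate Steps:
n = 432 (n = (987 - 546) - 3*(6 - 3) = 441 - 3*3 = 441 - 9 = 432)
g(p) + n = -62/(-33) + 432 = -62*(-1/33) + 432 = 62/33 + 432 = 14318/33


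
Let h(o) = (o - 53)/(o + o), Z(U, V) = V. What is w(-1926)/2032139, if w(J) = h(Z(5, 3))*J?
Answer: 16050/2032139 ≈ 0.0078981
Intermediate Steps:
h(o) = (-53 + o)/(2*o) (h(o) = (-53 + o)/((2*o)) = (-53 + o)*(1/(2*o)) = (-53 + o)/(2*o))
w(J) = -25*J/3 (w(J) = ((½)*(-53 + 3)/3)*J = ((½)*(⅓)*(-50))*J = -25*J/3)
w(-1926)/2032139 = -25/3*(-1926)/2032139 = 16050*(1/2032139) = 16050/2032139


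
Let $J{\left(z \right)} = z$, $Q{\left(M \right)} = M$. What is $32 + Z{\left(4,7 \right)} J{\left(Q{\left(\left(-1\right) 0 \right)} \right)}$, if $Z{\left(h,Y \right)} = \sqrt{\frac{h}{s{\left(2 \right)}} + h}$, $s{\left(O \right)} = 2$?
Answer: $32$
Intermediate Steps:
$Z{\left(h,Y \right)} = \frac{\sqrt{6} \sqrt{h}}{2}$ ($Z{\left(h,Y \right)} = \sqrt{\frac{h}{2} + h} = \sqrt{\frac{3 h}{2}} = \frac{\sqrt{6} \sqrt{h}}{2}$)
$32 + Z{\left(4,7 \right)} J{\left(Q{\left(\left(-1\right) 0 \right)} \right)} = 32 + \frac{\sqrt{6} \sqrt{4}}{2} \left(\left(-1\right) 0\right) = 32 + \frac{1}{2} \sqrt{6} \cdot 2 \cdot 0 = 32 + \sqrt{6} \cdot 0 = 32 + 0 = 32$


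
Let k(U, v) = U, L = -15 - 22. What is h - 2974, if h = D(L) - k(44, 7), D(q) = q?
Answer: -3055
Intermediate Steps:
L = -37
h = -81 (h = -37 - 1*44 = -37 - 44 = -81)
h - 2974 = -81 - 2974 = -3055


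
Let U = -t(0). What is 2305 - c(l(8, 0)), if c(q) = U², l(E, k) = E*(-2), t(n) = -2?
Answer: 2301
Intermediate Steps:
U = 2 (U = -1*(-2) = 2)
l(E, k) = -2*E
c(q) = 4 (c(q) = 2² = 4)
2305 - c(l(8, 0)) = 2305 - 1*4 = 2305 - 4 = 2301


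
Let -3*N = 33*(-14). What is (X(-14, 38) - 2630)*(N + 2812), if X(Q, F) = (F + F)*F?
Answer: 765228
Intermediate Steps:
N = 154 (N = -11*(-14) = -⅓*(-462) = 154)
X(Q, F) = 2*F² (X(Q, F) = (2*F)*F = 2*F²)
(X(-14, 38) - 2630)*(N + 2812) = (2*38² - 2630)*(154 + 2812) = (2*1444 - 2630)*2966 = (2888 - 2630)*2966 = 258*2966 = 765228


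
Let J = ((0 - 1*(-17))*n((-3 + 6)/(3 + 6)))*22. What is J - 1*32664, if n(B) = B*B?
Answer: -293602/9 ≈ -32622.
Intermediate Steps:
n(B) = B²
J = 374/9 (J = ((0 - 1*(-17))*((-3 + 6)/(3 + 6))²)*22 = ((0 + 17)*(3/9)²)*22 = (17*(3*(⅑))²)*22 = (17*(⅓)²)*22 = (17*(⅑))*22 = (17/9)*22 = 374/9 ≈ 41.556)
J - 1*32664 = 374/9 - 1*32664 = 374/9 - 32664 = -293602/9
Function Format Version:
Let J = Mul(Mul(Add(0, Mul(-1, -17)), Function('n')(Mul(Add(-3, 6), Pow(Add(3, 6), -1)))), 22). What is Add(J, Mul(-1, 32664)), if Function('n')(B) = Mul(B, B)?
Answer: Rational(-293602, 9) ≈ -32622.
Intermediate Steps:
Function('n')(B) = Pow(B, 2)
J = Rational(374, 9) (J = Mul(Mul(Add(0, Mul(-1, -17)), Pow(Mul(Add(-3, 6), Pow(Add(3, 6), -1)), 2)), 22) = Mul(Mul(Add(0, 17), Pow(Mul(3, Pow(9, -1)), 2)), 22) = Mul(Mul(17, Pow(Mul(3, Rational(1, 9)), 2)), 22) = Mul(Mul(17, Pow(Rational(1, 3), 2)), 22) = Mul(Mul(17, Rational(1, 9)), 22) = Mul(Rational(17, 9), 22) = Rational(374, 9) ≈ 41.556)
Add(J, Mul(-1, 32664)) = Add(Rational(374, 9), Mul(-1, 32664)) = Add(Rational(374, 9), -32664) = Rational(-293602, 9)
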